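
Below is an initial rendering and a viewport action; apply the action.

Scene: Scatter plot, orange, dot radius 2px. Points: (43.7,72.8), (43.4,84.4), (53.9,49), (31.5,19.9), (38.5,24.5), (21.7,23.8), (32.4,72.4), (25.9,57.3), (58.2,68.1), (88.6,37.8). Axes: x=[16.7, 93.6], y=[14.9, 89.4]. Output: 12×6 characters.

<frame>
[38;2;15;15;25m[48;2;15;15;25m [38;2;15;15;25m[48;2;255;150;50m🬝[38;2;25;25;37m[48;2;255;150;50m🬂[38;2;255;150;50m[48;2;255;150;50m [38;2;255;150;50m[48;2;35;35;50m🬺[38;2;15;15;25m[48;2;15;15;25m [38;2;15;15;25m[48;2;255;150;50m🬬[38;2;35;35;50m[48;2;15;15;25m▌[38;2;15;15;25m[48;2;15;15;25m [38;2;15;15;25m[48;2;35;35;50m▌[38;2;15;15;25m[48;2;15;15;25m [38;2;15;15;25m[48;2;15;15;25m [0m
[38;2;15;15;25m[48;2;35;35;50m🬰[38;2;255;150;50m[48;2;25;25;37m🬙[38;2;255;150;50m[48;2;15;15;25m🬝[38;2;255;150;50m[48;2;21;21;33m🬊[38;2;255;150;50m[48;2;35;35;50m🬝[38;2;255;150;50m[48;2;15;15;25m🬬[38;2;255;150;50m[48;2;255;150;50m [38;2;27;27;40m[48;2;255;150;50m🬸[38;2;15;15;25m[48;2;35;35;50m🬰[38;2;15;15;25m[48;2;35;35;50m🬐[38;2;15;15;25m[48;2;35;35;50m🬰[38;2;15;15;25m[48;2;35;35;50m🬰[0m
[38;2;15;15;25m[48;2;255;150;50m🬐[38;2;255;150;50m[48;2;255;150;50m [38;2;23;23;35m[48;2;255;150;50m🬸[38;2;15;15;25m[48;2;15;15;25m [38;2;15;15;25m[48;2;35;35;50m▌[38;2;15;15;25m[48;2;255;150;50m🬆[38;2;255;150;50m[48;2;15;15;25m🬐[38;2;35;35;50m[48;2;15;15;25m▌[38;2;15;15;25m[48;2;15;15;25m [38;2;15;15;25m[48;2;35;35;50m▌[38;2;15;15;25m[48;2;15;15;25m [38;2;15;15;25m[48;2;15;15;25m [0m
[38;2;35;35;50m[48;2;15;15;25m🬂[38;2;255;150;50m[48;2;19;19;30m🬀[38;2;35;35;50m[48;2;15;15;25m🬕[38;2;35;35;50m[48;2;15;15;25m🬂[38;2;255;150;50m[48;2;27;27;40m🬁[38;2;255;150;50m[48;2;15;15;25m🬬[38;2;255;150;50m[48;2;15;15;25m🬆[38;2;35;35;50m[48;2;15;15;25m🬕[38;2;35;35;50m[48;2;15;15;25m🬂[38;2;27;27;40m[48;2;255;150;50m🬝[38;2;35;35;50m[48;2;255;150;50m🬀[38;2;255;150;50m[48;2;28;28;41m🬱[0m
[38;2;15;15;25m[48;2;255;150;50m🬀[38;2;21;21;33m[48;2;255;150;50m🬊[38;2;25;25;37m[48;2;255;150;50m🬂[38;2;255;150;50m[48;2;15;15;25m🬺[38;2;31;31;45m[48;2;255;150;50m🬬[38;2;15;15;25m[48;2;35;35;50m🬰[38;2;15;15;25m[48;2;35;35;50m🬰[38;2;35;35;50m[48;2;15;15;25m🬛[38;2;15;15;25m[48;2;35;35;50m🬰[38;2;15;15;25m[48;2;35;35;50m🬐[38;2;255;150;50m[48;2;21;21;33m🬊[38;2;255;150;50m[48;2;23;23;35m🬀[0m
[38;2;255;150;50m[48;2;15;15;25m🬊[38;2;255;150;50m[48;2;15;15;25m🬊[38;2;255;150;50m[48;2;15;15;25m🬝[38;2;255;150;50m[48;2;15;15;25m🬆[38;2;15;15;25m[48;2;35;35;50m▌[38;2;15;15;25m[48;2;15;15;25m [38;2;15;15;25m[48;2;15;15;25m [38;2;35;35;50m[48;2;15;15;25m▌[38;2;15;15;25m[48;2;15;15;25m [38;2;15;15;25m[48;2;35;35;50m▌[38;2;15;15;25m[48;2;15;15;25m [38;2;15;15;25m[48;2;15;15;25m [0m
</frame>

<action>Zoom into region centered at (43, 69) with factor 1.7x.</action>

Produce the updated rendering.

<frame>
[38;2;15;15;25m[48;2;15;15;25m [38;2;15;15;25m[48;2;15;15;25m [38;2;35;35;50m[48;2;15;15;25m▌[38;2;15;15;25m[48;2;15;15;25m [38;2;23;23;35m[48;2;255;150;50m🬝[38;2;15;15;25m[48;2;255;150;50m🬀[38;2;15;15;25m[48;2;255;150;50m🬊[38;2;35;35;50m[48;2;15;15;25m▌[38;2;15;15;25m[48;2;15;15;25m [38;2;15;15;25m[48;2;35;35;50m▌[38;2;15;15;25m[48;2;15;15;25m [38;2;15;15;25m[48;2;15;15;25m [0m
[38;2;15;15;25m[48;2;35;35;50m🬰[38;2;15;15;25m[48;2;35;35;50m🬰[38;2;35;35;50m[48;2;15;15;25m🬛[38;2;23;23;35m[48;2;255;150;50m🬬[38;2;15;15;25m[48;2;35;35;50m🬐[38;2;255;150;50m[48;2;25;25;37m🬨[38;2;255;150;50m[48;2;23;23;35m🬀[38;2;35;35;50m[48;2;15;15;25m🬛[38;2;15;15;25m[48;2;35;35;50m🬰[38;2;15;15;25m[48;2;35;35;50m🬐[38;2;15;15;25m[48;2;35;35;50m🬰[38;2;15;15;25m[48;2;35;35;50m🬰[0m
[38;2;15;15;25m[48;2;15;15;25m [38;2;15;15;25m[48;2;15;15;25m [38;2;35;35;50m[48;2;255;150;50m🬐[38;2;255;150;50m[48;2;255;150;50m [38;2;25;25;37m[48;2;255;150;50m🬰[38;2;255;150;50m[48;2;255;150;50m [38;2;255;150;50m[48;2;15;15;25m🬛[38;2;35;35;50m[48;2;15;15;25m▌[38;2;15;15;25m[48;2;255;150;50m🬝[38;2;15;15;25m[48;2;255;150;50m🬀[38;2;15;15;25m[48;2;255;150;50m🬊[38;2;15;15;25m[48;2;15;15;25m [0m
[38;2;35;35;50m[48;2;15;15;25m🬂[38;2;23;23;35m[48;2;255;150;50m🬬[38;2;35;35;50m[48;2;15;15;25m🬕[38;2;255;150;50m[48;2;19;19;30m🬀[38;2;35;35;50m[48;2;15;15;25m🬨[38;2;255;150;50m[48;2;19;19;30m🬁[38;2;35;35;50m[48;2;15;15;25m🬂[38;2;35;35;50m[48;2;15;15;25m🬕[38;2;35;35;50m[48;2;15;15;25m🬂[38;2;255;150;50m[48;2;21;21;33m🬊[38;2;255;150;50m[48;2;19;19;30m🬀[38;2;35;35;50m[48;2;15;15;25m🬂[0m
[38;2;15;15;25m[48;2;255;150;50m🬐[38;2;255;150;50m[48;2;255;150;50m [38;2;27;27;40m[48;2;255;150;50m🬸[38;2;15;15;25m[48;2;35;35;50m🬰[38;2;15;15;25m[48;2;35;35;50m🬐[38;2;15;15;25m[48;2;35;35;50m🬰[38;2;15;15;25m[48;2;35;35;50m🬰[38;2;35;35;50m[48;2;15;15;25m🬛[38;2;23;23;35m[48;2;255;150;50m🬝[38;2;15;15;25m[48;2;35;35;50m🬐[38;2;15;15;25m[48;2;35;35;50m🬰[38;2;15;15;25m[48;2;35;35;50m🬰[0m
[38;2;15;15;25m[48;2;15;15;25m [38;2;255;150;50m[48;2;15;15;25m🬀[38;2;35;35;50m[48;2;15;15;25m▌[38;2;15;15;25m[48;2;15;15;25m [38;2;15;15;25m[48;2;35;35;50m▌[38;2;15;15;25m[48;2;15;15;25m [38;2;15;15;25m[48;2;15;15;25m [38;2;27;27;40m[48;2;255;150;50m🬴[38;2;255;150;50m[48;2;255;150;50m [38;2;255;150;50m[48;2;35;35;50m🬛[38;2;15;15;25m[48;2;15;15;25m [38;2;15;15;25m[48;2;15;15;25m [0m
</frame>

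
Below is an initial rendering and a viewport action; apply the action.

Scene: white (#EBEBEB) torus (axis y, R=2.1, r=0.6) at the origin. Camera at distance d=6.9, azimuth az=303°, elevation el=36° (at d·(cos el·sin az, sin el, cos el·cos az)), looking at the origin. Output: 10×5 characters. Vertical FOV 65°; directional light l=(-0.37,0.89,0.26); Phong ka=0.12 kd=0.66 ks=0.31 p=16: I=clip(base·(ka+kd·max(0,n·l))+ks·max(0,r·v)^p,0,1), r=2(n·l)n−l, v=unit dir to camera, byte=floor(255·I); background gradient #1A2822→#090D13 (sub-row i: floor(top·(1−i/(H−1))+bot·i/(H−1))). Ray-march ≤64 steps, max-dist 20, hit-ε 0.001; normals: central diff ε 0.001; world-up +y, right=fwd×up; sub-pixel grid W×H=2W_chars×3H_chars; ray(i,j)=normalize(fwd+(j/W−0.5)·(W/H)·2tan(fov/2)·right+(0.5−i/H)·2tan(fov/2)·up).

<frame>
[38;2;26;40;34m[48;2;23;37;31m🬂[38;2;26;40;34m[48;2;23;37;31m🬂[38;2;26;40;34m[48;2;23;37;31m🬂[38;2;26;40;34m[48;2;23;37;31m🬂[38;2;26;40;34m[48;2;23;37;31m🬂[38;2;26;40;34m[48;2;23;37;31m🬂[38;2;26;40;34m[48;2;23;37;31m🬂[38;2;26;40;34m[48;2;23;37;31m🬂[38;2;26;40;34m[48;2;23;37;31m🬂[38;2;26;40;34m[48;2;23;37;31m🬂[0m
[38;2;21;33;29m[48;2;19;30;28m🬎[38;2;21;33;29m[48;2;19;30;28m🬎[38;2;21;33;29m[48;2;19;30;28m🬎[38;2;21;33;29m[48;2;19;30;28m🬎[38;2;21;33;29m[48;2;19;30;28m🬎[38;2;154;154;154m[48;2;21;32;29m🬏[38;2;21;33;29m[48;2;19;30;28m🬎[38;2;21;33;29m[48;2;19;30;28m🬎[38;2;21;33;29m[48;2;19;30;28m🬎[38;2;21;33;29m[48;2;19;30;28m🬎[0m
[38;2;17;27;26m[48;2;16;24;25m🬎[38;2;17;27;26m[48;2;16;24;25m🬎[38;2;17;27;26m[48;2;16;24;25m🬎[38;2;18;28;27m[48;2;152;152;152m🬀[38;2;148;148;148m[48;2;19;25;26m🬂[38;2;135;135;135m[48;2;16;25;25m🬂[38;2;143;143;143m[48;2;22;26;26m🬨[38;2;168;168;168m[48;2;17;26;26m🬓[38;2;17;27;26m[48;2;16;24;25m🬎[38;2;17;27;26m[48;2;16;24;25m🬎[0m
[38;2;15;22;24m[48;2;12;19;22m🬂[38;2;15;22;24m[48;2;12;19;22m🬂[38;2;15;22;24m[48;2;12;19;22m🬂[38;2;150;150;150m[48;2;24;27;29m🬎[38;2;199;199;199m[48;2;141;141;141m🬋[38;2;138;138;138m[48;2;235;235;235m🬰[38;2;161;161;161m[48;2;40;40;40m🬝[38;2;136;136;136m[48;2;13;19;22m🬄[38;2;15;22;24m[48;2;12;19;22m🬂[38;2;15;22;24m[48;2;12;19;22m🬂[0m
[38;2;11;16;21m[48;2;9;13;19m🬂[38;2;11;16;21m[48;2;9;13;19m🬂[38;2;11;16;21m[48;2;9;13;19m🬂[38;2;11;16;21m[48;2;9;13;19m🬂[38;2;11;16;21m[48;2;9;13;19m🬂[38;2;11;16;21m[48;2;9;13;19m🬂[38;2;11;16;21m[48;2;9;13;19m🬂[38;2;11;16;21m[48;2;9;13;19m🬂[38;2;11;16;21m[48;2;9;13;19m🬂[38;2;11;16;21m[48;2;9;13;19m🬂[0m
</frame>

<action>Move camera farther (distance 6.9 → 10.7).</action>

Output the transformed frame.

<frame>
[38;2;26;40;34m[48;2;23;37;31m🬂[38;2;26;40;34m[48;2;23;37;31m🬂[38;2;26;40;34m[48;2;23;37;31m🬂[38;2;26;40;34m[48;2;23;37;31m🬂[38;2;26;40;34m[48;2;23;37;31m🬂[38;2;26;40;34m[48;2;23;37;31m🬂[38;2;26;40;34m[48;2;23;37;31m🬂[38;2;26;40;34m[48;2;23;37;31m🬂[38;2;26;40;34m[48;2;23;37;31m🬂[38;2;26;40;34m[48;2;23;37;31m🬂[0m
[38;2;21;33;29m[48;2;19;30;28m🬎[38;2;21;33;29m[48;2;19;30;28m🬎[38;2;21;33;29m[48;2;19;30;28m🬎[38;2;21;33;29m[48;2;19;30;28m🬎[38;2;21;33;29m[48;2;19;30;28m🬎[38;2;21;33;29m[48;2;19;30;28m🬎[38;2;21;33;29m[48;2;19;30;28m🬎[38;2;21;33;29m[48;2;19;30;28m🬎[38;2;21;33;29m[48;2;19;30;28m🬎[38;2;21;33;29m[48;2;19;30;28m🬎[0m
[38;2;17;27;26m[48;2;16;24;25m🬎[38;2;17;27;26m[48;2;16;24;25m🬎[38;2;17;27;26m[48;2;16;24;25m🬎[38;2;17;26;26m[48;2;86;86;86m🬝[38;2;163;163;163m[48;2;20;26;26m🬔[38;2;179;179;179m[48;2;19;25;26m🬂[38;2;36;43;42m[48;2;156;156;156m🬨[38;2;17;27;26m[48;2;16;24;25m🬎[38;2;17;27;26m[48;2;16;24;25m🬎[38;2;17;27;26m[48;2;16;24;25m🬎[0m
[38;2;15;22;24m[48;2;12;19;22m🬂[38;2;15;22;24m[48;2;12;19;22m🬂[38;2;15;22;24m[48;2;12;19;22m🬂[38;2;15;22;24m[48;2;12;19;22m🬂[38;2;153;153;153m[48;2;12;19;22m🬂[38;2;217;217;217m[48;2;12;19;22m🬂[38;2;133;133;133m[48;2;13;19;22m🬀[38;2;15;22;24m[48;2;12;19;22m🬂[38;2;15;22;24m[48;2;12;19;22m🬂[38;2;15;22;24m[48;2;12;19;22m🬂[0m
[38;2;11;16;21m[48;2;9;13;19m🬂[38;2;11;16;21m[48;2;9;13;19m🬂[38;2;11;16;21m[48;2;9;13;19m🬂[38;2;11;16;21m[48;2;9;13;19m🬂[38;2;11;16;21m[48;2;9;13;19m🬂[38;2;11;16;21m[48;2;9;13;19m🬂[38;2;11;16;21m[48;2;9;13;19m🬂[38;2;11;16;21m[48;2;9;13;19m🬂[38;2;11;16;21m[48;2;9;13;19m🬂[38;2;11;16;21m[48;2;9;13;19m🬂[0m
</frame>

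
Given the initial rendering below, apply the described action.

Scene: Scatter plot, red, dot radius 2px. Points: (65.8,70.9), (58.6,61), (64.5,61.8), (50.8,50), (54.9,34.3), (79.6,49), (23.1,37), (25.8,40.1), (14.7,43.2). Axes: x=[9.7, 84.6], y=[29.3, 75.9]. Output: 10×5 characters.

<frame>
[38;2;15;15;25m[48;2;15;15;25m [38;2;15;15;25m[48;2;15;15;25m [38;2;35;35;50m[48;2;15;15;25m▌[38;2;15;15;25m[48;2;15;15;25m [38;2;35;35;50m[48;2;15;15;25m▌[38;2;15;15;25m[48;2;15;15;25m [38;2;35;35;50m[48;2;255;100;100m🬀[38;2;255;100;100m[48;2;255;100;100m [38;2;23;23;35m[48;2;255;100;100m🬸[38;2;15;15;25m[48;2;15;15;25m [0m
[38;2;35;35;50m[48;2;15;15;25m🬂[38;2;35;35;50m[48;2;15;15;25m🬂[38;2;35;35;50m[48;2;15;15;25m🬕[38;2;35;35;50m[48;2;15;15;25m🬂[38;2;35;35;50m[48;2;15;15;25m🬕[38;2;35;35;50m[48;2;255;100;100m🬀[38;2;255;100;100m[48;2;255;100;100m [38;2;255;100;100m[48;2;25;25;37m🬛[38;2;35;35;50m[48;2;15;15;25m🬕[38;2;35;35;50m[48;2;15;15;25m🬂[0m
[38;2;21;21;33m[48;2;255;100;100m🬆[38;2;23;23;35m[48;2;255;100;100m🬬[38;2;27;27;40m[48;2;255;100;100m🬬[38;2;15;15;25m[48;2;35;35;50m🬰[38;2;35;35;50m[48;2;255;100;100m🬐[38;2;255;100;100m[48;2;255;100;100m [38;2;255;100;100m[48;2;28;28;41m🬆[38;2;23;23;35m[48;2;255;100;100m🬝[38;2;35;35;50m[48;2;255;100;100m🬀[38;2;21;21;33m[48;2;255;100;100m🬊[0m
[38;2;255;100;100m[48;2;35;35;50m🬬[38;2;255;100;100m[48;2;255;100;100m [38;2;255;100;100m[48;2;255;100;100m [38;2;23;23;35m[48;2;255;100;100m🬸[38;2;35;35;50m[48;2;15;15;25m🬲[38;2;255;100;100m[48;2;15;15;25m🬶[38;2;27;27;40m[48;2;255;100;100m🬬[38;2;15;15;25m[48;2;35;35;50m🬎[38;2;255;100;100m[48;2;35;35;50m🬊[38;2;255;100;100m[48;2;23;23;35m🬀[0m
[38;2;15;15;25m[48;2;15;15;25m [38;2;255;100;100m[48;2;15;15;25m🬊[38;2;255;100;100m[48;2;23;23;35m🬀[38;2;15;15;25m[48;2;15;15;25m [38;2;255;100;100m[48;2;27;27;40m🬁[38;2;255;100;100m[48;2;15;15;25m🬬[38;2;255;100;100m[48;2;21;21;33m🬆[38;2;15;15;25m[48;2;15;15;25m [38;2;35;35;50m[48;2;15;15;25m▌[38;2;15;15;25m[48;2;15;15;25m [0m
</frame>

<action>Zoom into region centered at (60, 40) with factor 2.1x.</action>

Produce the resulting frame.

<frame>
[38;2;15;15;25m[48;2;15;15;25m [38;2;255;100;100m[48;2;15;15;25m🬊[38;2;255;100;100m[48;2;15;15;25m🬝[38;2;255;100;100m[48;2;15;15;25m🬀[38;2;35;35;50m[48;2;15;15;25m▌[38;2;15;15;25m[48;2;15;15;25m [38;2;35;35;50m[48;2;15;15;25m▌[38;2;15;15;25m[48;2;15;15;25m [38;2;27;27;40m[48;2;255;100;100m🬴[38;2;255;100;100m[48;2;255;100;100m [0m
[38;2;35;35;50m[48;2;15;15;25m🬂[38;2;35;35;50m[48;2;15;15;25m🬂[38;2;35;35;50m[48;2;15;15;25m🬕[38;2;35;35;50m[48;2;15;15;25m🬂[38;2;35;35;50m[48;2;15;15;25m🬕[38;2;35;35;50m[48;2;15;15;25m🬂[38;2;35;35;50m[48;2;15;15;25m🬕[38;2;35;35;50m[48;2;15;15;25m🬂[38;2;35;35;50m[48;2;15;15;25m🬕[38;2;255;100;100m[48;2;19;19;30m🬁[0m
[38;2;15;15;25m[48;2;35;35;50m🬰[38;2;15;15;25m[48;2;35;35;50m🬰[38;2;35;35;50m[48;2;15;15;25m🬛[38;2;23;23;35m[48;2;255;100;100m🬬[38;2;35;35;50m[48;2;15;15;25m🬛[38;2;15;15;25m[48;2;35;35;50m🬰[38;2;35;35;50m[48;2;15;15;25m🬛[38;2;15;15;25m[48;2;35;35;50m🬰[38;2;35;35;50m[48;2;15;15;25m🬛[38;2;15;15;25m[48;2;35;35;50m🬰[0m
[38;2;15;15;25m[48;2;35;35;50m🬎[38;2;15;15;25m[48;2;35;35;50m🬎[38;2;35;35;50m[48;2;255;100;100m🬐[38;2;255;100;100m[48;2;255;100;100m [38;2;27;27;40m[48;2;255;100;100m🬸[38;2;15;15;25m[48;2;35;35;50m🬎[38;2;35;35;50m[48;2;15;15;25m🬲[38;2;15;15;25m[48;2;35;35;50m🬎[38;2;35;35;50m[48;2;15;15;25m🬲[38;2;15;15;25m[48;2;35;35;50m🬎[0m
[38;2;15;15;25m[48;2;15;15;25m [38;2;15;15;25m[48;2;15;15;25m [38;2;35;35;50m[48;2;15;15;25m▌[38;2;255;100;100m[48;2;15;15;25m🬀[38;2;35;35;50m[48;2;15;15;25m▌[38;2;15;15;25m[48;2;15;15;25m [38;2;35;35;50m[48;2;15;15;25m▌[38;2;15;15;25m[48;2;15;15;25m [38;2;35;35;50m[48;2;15;15;25m▌[38;2;15;15;25m[48;2;15;15;25m [0m
</frame>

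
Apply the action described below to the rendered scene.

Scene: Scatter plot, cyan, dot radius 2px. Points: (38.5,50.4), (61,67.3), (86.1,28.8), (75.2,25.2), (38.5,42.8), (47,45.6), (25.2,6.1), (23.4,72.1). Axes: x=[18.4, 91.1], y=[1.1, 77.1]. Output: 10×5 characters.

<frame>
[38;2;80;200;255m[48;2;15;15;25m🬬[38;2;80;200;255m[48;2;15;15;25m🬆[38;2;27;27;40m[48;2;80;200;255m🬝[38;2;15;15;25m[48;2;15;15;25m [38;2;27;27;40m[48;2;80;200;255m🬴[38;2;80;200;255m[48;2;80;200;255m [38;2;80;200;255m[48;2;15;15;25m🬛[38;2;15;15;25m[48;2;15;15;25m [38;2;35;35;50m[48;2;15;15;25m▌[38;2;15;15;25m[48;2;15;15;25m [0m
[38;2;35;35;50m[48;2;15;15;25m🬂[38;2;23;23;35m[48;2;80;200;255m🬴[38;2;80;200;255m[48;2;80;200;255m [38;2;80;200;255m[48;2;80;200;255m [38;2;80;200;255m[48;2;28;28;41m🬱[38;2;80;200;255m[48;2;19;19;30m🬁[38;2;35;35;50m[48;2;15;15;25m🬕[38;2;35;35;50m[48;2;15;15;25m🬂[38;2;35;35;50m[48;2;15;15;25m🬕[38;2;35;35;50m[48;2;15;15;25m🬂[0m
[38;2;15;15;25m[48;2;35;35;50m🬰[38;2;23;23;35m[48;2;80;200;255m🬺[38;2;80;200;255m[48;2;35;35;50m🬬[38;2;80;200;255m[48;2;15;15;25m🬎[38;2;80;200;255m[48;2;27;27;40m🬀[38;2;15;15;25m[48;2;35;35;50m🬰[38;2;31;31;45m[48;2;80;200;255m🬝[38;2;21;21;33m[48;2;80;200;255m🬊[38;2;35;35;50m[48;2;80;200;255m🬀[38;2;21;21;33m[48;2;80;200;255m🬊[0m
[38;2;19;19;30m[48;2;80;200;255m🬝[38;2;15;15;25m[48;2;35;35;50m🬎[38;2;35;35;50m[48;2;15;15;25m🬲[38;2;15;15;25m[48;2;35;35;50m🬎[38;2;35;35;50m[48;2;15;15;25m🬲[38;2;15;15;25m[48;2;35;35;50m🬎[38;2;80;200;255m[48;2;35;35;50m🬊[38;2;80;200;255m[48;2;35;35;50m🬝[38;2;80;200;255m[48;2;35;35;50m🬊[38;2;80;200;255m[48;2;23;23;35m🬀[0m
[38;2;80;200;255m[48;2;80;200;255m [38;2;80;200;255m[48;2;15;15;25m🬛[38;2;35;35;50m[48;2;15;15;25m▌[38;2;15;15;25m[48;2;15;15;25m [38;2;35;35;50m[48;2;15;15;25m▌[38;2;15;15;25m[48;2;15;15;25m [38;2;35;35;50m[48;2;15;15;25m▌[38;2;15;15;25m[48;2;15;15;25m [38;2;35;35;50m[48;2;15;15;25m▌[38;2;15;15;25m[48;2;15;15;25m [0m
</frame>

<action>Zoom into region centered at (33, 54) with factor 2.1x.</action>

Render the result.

<frame>
[38;2;15;15;25m[48;2;15;15;25m [38;2;80;200;255m[48;2;15;15;25m🬊[38;2;80;200;255m[48;2;15;15;25m🬝[38;2;80;200;255m[48;2;15;15;25m🬀[38;2;35;35;50m[48;2;15;15;25m▌[38;2;15;15;25m[48;2;15;15;25m [38;2;35;35;50m[48;2;15;15;25m▌[38;2;15;15;25m[48;2;15;15;25m [38;2;35;35;50m[48;2;15;15;25m▌[38;2;15;15;25m[48;2;15;15;25m [0m
[38;2;35;35;50m[48;2;15;15;25m🬂[38;2;35;35;50m[48;2;15;15;25m🬂[38;2;35;35;50m[48;2;15;15;25m🬕[38;2;35;35;50m[48;2;15;15;25m🬂[38;2;35;35;50m[48;2;15;15;25m🬕[38;2;35;35;50m[48;2;15;15;25m🬂[38;2;35;35;50m[48;2;15;15;25m🬕[38;2;35;35;50m[48;2;15;15;25m🬂[38;2;35;35;50m[48;2;15;15;25m🬕[38;2;35;35;50m[48;2;15;15;25m🬂[0m
[38;2;15;15;25m[48;2;35;35;50m🬰[38;2;15;15;25m[48;2;35;35;50m🬰[38;2;35;35;50m[48;2;15;15;25m🬛[38;2;15;15;25m[48;2;35;35;50m🬰[38;2;35;35;50m[48;2;15;15;25m🬛[38;2;21;21;33m[48;2;80;200;255m🬆[38;2;80;200;255m[48;2;15;15;25m🬺[38;2;23;23;35m[48;2;80;200;255m🬬[38;2;31;31;45m[48;2;80;200;255m🬝[38;2;15;15;25m[48;2;35;35;50m🬰[0m
[38;2;15;15;25m[48;2;35;35;50m🬎[38;2;15;15;25m[48;2;35;35;50m🬎[38;2;35;35;50m[48;2;15;15;25m🬲[38;2;15;15;25m[48;2;35;35;50m🬎[38;2;35;35;50m[48;2;15;15;25m🬲[38;2;15;15;25m[48;2;80;200;255m🬄[38;2;80;200;255m[48;2;80;200;255m [38;2;20;20;31m[48;2;80;200;255m🬥[38;2;80;200;255m[48;2;80;200;255m [38;2;80;200;255m[48;2;25;25;37m🬛[0m
[38;2;15;15;25m[48;2;15;15;25m [38;2;15;15;25m[48;2;15;15;25m [38;2;35;35;50m[48;2;15;15;25m▌[38;2;15;15;25m[48;2;15;15;25m [38;2;35;35;50m[48;2;15;15;25m▌[38;2;15;15;25m[48;2;80;200;255m🬺[38;2;80;200;255m[48;2;21;21;33m🬆[38;2;15;15;25m[48;2;15;15;25m [38;2;80;200;255m[48;2;27;27;40m🬁[38;2;15;15;25m[48;2;15;15;25m [0m
</frame>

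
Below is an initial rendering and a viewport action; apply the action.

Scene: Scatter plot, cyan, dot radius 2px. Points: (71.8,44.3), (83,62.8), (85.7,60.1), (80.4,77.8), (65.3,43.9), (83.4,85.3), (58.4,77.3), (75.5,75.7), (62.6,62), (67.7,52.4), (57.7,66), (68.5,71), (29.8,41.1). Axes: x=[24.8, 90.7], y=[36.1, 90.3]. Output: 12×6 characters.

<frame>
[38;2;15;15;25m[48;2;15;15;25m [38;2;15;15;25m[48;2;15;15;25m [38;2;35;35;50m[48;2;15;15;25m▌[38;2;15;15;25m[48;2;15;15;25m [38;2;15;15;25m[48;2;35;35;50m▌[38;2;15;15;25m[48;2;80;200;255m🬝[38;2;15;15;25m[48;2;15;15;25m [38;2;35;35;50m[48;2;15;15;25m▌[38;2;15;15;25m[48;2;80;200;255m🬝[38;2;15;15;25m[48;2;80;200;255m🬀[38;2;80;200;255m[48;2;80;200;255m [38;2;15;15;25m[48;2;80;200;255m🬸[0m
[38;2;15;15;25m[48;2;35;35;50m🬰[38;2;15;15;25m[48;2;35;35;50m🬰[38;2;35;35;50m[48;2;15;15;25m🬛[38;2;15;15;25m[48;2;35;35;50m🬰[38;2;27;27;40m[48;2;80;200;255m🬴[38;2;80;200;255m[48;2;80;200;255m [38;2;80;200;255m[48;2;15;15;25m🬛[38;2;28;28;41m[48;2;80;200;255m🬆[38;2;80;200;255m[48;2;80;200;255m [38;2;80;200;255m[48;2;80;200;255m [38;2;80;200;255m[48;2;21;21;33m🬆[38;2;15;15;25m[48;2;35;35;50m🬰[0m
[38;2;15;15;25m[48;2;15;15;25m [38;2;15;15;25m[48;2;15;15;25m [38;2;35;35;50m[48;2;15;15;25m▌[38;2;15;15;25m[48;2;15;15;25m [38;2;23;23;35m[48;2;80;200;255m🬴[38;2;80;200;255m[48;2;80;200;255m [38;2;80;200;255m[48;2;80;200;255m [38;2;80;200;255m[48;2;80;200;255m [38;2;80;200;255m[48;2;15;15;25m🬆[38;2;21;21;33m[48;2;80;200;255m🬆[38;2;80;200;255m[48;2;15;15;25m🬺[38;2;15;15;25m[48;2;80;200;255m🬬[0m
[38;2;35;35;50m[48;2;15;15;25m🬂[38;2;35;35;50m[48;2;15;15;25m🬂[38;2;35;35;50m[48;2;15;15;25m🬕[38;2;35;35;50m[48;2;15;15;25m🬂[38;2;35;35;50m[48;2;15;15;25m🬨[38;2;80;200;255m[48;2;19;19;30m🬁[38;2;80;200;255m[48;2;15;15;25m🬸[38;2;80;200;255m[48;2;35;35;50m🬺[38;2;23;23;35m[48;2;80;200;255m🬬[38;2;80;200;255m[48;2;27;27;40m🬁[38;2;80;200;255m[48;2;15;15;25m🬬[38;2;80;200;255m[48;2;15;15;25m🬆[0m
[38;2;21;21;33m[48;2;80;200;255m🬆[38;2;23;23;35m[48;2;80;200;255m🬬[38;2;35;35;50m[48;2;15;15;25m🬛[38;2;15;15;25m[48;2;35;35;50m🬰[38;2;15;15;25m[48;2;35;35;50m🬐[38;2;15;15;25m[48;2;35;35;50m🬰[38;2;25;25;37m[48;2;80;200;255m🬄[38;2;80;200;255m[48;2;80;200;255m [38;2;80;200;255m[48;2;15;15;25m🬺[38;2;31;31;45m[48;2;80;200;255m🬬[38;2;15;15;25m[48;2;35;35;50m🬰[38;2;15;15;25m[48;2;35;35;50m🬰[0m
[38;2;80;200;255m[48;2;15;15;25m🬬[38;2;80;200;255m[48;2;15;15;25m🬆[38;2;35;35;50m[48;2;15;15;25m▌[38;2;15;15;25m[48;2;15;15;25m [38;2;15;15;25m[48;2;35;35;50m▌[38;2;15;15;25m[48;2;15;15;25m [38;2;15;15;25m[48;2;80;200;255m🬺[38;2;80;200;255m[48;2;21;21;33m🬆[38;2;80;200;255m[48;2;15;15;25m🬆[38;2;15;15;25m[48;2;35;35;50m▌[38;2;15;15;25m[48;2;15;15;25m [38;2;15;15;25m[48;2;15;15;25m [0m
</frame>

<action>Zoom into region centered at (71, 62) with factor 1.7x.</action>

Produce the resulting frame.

<frame>
[38;2;15;15;25m[48;2;15;15;25m [38;2;80;200;255m[48;2;15;15;25m🬊[38;2;80;200;255m[48;2;15;15;25m🬝[38;2;80;200;255m[48;2;15;15;25m🬀[38;2;23;23;35m[48;2;80;200;255m🬝[38;2;15;15;25m[48;2;80;200;255m🬊[38;2;15;15;25m[48;2;80;200;255m🬐[38;2;80;200;255m[48;2;80;200;255m [38;2;80;200;255m[48;2;15;15;25m🬬[38;2;80;200;255m[48;2;28;28;41m🬆[38;2;15;15;25m[48;2;15;15;25m [38;2;15;15;25m[48;2;15;15;25m [0m
[38;2;15;15;25m[48;2;35;35;50m🬰[38;2;21;21;33m[48;2;80;200;255m🬆[38;2;27;27;40m[48;2;80;200;255m🬬[38;2;15;15;25m[48;2;35;35;50m🬰[38;2;80;200;255m[48;2;28;28;41m🬊[38;2;80;200;255m[48;2;15;15;25m🬝[38;2;80;200;255m[48;2;23;23;35m🬀[38;2;80;200;255m[48;2;27;27;40m🬀[38;2;15;15;25m[48;2;35;35;50m🬰[38;2;15;15;25m[48;2;35;35;50m🬐[38;2;15;15;25m[48;2;35;35;50m🬰[38;2;15;15;25m[48;2;35;35;50m🬰[0m
[38;2;15;15;25m[48;2;80;200;255m🬺[38;2;80;200;255m[48;2;15;15;25m🬬[38;2;80;200;255m[48;2;80;200;255m [38;2;80;200;255m[48;2;15;15;25m🬺[38;2;27;27;40m[48;2;80;200;255m🬬[38;2;15;15;25m[48;2;15;15;25m [38;2;15;15;25m[48;2;15;15;25m [38;2;35;35;50m[48;2;15;15;25m▌[38;2;15;15;25m[48;2;80;200;255m🬆[38;2;80;200;255m[48;2;35;35;50m🬺[38;2;15;15;25m[48;2;80;200;255m🬊[38;2;15;15;25m[48;2;15;15;25m [0m
[38;2;35;35;50m[48;2;15;15;25m🬂[38;2;35;35;50m[48;2;15;15;25m🬂[38;2;80;200;255m[48;2;27;27;40m🬁[38;2;80;200;255m[48;2;15;15;25m🬆[38;2;27;27;40m[48;2;80;200;255m🬝[38;2;35;35;50m[48;2;15;15;25m🬂[38;2;35;35;50m[48;2;15;15;25m🬂[38;2;35;35;50m[48;2;15;15;25m🬕[38;2;80;200;255m[48;2;19;19;30m🬁[38;2;80;200;255m[48;2;25;25;37m🬎[38;2;80;200;255m[48;2;15;15;25m🬝[38;2;80;200;255m[48;2;19;19;30m🬀[0m
[38;2;15;15;25m[48;2;35;35;50m🬰[38;2;15;15;25m[48;2;35;35;50m🬰[38;2;35;35;50m[48;2;15;15;25m🬛[38;2;19;19;30m[48;2;80;200;255m🬴[38;2;80;200;255m[48;2;80;200;255m [38;2;80;200;255m[48;2;15;15;25m🬛[38;2;15;15;25m[48;2;35;35;50m🬰[38;2;35;35;50m[48;2;15;15;25m🬛[38;2;15;15;25m[48;2;35;35;50m🬰[38;2;15;15;25m[48;2;35;35;50m🬐[38;2;15;15;25m[48;2;35;35;50m🬰[38;2;15;15;25m[48;2;35;35;50m🬰[0m
[38;2;15;15;25m[48;2;15;15;25m [38;2;15;15;25m[48;2;15;15;25m [38;2;35;35;50m[48;2;15;15;25m▌[38;2;15;15;25m[48;2;15;15;25m [38;2;20;20;31m[48;2;80;200;255m🬛[38;2;15;15;25m[48;2;80;200;255m🬀[38;2;15;15;25m[48;2;80;200;255m🬊[38;2;35;35;50m[48;2;15;15;25m▌[38;2;15;15;25m[48;2;15;15;25m [38;2;15;15;25m[48;2;35;35;50m▌[38;2;15;15;25m[48;2;15;15;25m [38;2;15;15;25m[48;2;15;15;25m [0m
</frame>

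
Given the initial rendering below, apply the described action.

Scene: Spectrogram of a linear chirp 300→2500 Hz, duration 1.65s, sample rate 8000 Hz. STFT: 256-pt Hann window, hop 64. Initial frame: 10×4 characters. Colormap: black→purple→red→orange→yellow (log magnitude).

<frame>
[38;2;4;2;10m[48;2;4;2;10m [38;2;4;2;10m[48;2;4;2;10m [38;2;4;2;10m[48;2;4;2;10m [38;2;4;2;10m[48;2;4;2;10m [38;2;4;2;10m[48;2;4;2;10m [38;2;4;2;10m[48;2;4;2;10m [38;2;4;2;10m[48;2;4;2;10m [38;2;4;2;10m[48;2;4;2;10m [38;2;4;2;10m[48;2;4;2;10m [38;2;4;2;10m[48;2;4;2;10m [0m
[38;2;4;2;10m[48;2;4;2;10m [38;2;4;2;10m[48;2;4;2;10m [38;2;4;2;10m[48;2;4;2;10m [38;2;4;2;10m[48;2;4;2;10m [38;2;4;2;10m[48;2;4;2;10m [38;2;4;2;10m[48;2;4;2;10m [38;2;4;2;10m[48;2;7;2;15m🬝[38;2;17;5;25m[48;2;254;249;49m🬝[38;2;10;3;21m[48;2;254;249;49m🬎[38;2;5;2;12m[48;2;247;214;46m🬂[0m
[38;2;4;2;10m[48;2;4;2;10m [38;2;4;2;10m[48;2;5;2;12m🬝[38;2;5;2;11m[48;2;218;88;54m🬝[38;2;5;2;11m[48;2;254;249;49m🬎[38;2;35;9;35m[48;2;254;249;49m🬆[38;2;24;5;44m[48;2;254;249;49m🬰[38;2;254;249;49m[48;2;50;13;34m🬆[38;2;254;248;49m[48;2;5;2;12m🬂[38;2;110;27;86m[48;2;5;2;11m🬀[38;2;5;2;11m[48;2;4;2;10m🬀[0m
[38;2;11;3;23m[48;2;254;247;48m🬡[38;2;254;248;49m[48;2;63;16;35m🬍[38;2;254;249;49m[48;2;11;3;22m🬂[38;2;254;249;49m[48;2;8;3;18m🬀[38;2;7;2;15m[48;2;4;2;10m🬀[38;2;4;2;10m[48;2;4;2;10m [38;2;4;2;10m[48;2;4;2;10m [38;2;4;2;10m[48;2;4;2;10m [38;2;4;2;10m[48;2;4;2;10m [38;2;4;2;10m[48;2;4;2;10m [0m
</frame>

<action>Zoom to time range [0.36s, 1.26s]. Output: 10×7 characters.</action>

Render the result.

<frame>
[38;2;4;2;10m[48;2;4;2;10m [38;2;4;2;10m[48;2;4;2;10m [38;2;4;2;10m[48;2;4;2;10m [38;2;4;2;10m[48;2;4;2;10m [38;2;4;2;10m[48;2;4;2;10m [38;2;4;2;10m[48;2;4;2;10m [38;2;4;2;10m[48;2;4;2;10m [38;2;4;2;10m[48;2;4;2;10m [38;2;4;2;10m[48;2;4;2;10m [38;2;4;2;10m[48;2;4;2;10m [0m
[38;2;4;2;10m[48;2;4;2;10m [38;2;4;2;10m[48;2;4;2;10m [38;2;4;2;10m[48;2;4;2;10m [38;2;4;2;10m[48;2;4;2;10m [38;2;4;2;10m[48;2;4;2;10m [38;2;4;2;10m[48;2;4;2;10m [38;2;4;2;10m[48;2;4;2;10m [38;2;4;2;10m[48;2;4;2;10m [38;2;4;2;10m[48;2;4;2;10m [38;2;4;2;10m[48;2;4;2;10m [0m
[38;2;4;2;10m[48;2;4;2;10m [38;2;4;2;10m[48;2;4;2;10m [38;2;4;2;10m[48;2;4;2;10m [38;2;4;2;10m[48;2;4;2;10m [38;2;4;2;10m[48;2;4;2;10m [38;2;4;2;10m[48;2;4;2;10m [38;2;4;2;10m[48;2;4;2;10m [38;2;4;2;10m[48;2;4;2;10m [38;2;4;2;10m[48;2;4;2;10m [38;2;4;2;10m[48;2;4;2;10m [0m
[38;2;4;2;10m[48;2;4;2;10m [38;2;4;2;10m[48;2;4;2;10m [38;2;4;2;10m[48;2;4;2;10m [38;2;4;2;10m[48;2;4;2;10m [38;2;4;2;10m[48;2;4;2;11m🬝[38;2;4;2;10m[48;2;5;2;11m🬎[38;2;4;2;11m[48;2;15;4;29m🬝[38;2;30;8;26m[48;2;254;243;47m🬝[38;2;19;5;33m[48;2;254;249;49m🬎[38;2;6;2;14m[48;2;253;234;43m🬂[0m
[38;2;4;2;10m[48;2;5;2;12m🬝[38;2;4;2;11m[48;2;14;4;28m🬝[38;2;19;5;26m[48;2;253;213;35m🬝[38;2;11;3;23m[48;2;254;249;49m🬎[38;2;7;2;16m[48;2;251;222;41m🬂[38;2;254;249;49m[48;2;85;21;61m🬋[38;2;246;210;48m[48;2;8;2;16m🬎[38;2;254;249;49m[48;2;11;3;22m🬂[38;2;251;190;25m[48;2;13;3;25m🬀[38;2;11;3;22m[48;2;4;2;11m🬀[0m
[38;2;49;12;55m[48;2;240;191;53m🬡[38;2;253;229;41m[48;2;8;2;16m🬎[38;2;254;248;49m[48;2;14;4;27m🬂[38;2;254;231;42m[48;2;25;6;26m🬀[38;2;15;4;28m[48;2;4;2;11m🬀[38;2;5;2;12m[48;2;4;2;10m🬀[38;2;4;2;11m[48;2;4;2;10m🬀[38;2;4;2;10m[48;2;4;2;10m [38;2;4;2;10m[48;2;4;2;10m [38;2;4;2;10m[48;2;4;2;10m [0m
[38;2;6;2;13m[48;2;4;2;10m🬀[38;2;4;2;10m[48;2;4;2;10m [38;2;4;2;10m[48;2;4;2;10m [38;2;4;2;10m[48;2;4;2;10m [38;2;4;2;10m[48;2;4;2;10m [38;2;4;2;10m[48;2;4;2;10m [38;2;4;2;10m[48;2;4;2;10m [38;2;4;2;10m[48;2;4;2;10m [38;2;4;2;10m[48;2;4;2;10m [38;2;4;2;10m[48;2;4;2;10m [0m
</frame>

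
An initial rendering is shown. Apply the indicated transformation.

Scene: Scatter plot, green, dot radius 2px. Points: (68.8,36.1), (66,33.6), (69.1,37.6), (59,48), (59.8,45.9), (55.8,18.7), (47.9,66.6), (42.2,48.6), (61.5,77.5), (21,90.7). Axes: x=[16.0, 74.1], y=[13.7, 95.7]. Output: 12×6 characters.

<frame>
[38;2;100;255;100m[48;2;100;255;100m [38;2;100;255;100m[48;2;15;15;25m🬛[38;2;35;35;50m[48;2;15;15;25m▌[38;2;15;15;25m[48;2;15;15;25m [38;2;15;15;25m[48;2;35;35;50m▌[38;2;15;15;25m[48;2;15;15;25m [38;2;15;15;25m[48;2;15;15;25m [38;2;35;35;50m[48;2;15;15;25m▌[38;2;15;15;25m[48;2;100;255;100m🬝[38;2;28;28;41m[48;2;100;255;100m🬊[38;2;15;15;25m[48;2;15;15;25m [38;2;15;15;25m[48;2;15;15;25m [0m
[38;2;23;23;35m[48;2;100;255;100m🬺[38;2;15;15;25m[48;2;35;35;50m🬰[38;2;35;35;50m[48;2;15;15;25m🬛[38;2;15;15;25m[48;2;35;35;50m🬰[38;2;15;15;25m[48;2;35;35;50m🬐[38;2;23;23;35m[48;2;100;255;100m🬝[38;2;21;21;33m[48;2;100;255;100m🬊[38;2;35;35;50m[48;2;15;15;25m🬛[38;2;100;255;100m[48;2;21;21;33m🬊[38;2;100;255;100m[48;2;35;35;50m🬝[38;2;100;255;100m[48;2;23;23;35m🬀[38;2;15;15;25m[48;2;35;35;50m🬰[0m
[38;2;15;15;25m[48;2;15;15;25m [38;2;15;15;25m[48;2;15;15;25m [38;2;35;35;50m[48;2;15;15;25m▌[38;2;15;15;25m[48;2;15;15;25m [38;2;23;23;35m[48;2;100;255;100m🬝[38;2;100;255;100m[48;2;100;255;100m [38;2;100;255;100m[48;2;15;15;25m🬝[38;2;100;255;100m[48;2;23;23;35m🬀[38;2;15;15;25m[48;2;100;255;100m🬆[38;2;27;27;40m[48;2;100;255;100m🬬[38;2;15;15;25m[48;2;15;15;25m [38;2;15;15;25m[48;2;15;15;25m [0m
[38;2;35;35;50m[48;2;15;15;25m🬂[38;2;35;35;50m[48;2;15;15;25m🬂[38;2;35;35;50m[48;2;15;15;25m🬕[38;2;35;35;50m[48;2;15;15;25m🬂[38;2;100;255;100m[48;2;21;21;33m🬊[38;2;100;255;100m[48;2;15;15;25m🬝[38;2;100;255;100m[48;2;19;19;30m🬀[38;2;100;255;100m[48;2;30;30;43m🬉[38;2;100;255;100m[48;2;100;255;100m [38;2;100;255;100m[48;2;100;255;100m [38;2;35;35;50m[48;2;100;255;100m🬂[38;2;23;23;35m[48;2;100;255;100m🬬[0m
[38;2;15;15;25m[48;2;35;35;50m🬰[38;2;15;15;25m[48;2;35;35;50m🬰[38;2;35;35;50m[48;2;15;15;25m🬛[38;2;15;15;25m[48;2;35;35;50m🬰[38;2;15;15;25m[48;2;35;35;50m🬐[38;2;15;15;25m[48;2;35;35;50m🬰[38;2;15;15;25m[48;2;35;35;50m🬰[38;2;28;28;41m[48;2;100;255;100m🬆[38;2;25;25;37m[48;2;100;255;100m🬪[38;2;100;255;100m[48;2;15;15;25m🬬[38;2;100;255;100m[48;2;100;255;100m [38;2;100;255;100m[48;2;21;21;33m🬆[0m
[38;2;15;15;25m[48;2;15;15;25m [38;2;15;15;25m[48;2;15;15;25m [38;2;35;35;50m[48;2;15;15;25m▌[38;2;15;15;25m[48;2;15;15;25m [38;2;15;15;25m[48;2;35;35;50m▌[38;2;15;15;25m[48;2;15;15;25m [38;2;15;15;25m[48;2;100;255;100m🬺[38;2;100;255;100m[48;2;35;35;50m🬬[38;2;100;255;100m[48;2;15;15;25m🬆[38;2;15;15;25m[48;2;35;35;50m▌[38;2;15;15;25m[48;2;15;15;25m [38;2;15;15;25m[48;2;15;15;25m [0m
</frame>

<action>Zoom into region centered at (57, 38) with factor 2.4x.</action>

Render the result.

<frame>
[38;2;15;15;25m[48;2;15;15;25m [38;2;15;15;25m[48;2;15;15;25m [38;2;35;35;50m[48;2;15;15;25m▌[38;2;15;15;25m[48;2;15;15;25m [38;2;15;15;25m[48;2;35;35;50m▌[38;2;15;15;25m[48;2;15;15;25m [38;2;15;15;25m[48;2;100;255;100m🬆[38;2;23;23;35m[48;2;100;255;100m🬬[38;2;15;15;25m[48;2;15;15;25m [38;2;15;15;25m[48;2;35;35;50m▌[38;2;15;15;25m[48;2;15;15;25m [38;2;15;15;25m[48;2;15;15;25m [0m
[38;2;15;15;25m[48;2;35;35;50m🬰[38;2;15;15;25m[48;2;35;35;50m🬰[38;2;35;35;50m[48;2;15;15;25m🬛[38;2;15;15;25m[48;2;35;35;50m🬰[38;2;15;15;25m[48;2;35;35;50m🬐[38;2;23;23;35m[48;2;100;255;100m🬺[38;2;100;255;100m[48;2;15;15;25m🬬[38;2;100;255;100m[48;2;100;255;100m [38;2;19;19;30m[48;2;100;255;100m🬸[38;2;15;15;25m[48;2;35;35;50m🬐[38;2;15;15;25m[48;2;35;35;50m🬰[38;2;15;15;25m[48;2;35;35;50m🬰[0m
[38;2;15;15;25m[48;2;15;15;25m [38;2;15;15;25m[48;2;15;15;25m [38;2;35;35;50m[48;2;15;15;25m▌[38;2;15;15;25m[48;2;15;15;25m [38;2;15;15;25m[48;2;35;35;50m▌[38;2;15;15;25m[48;2;15;15;25m [38;2;15;15;25m[48;2;15;15;25m [38;2;100;255;100m[48;2;23;23;35m🬀[38;2;15;15;25m[48;2;15;15;25m [38;2;15;15;25m[48;2;35;35;50m▌[38;2;15;15;25m[48;2;100;255;100m🬆[38;2;100;255;100m[48;2;15;15;25m🬺[0m
[38;2;35;35;50m[48;2;15;15;25m🬂[38;2;35;35;50m[48;2;15;15;25m🬂[38;2;35;35;50m[48;2;15;15;25m🬕[38;2;35;35;50m[48;2;15;15;25m🬂[38;2;35;35;50m[48;2;15;15;25m🬨[38;2;35;35;50m[48;2;15;15;25m🬂[38;2;35;35;50m[48;2;15;15;25m🬂[38;2;35;35;50m[48;2;15;15;25m🬕[38;2;35;35;50m[48;2;15;15;25m🬂[38;2;100;255;100m[48;2;25;25;37m🬫[38;2;100;255;100m[48;2;100;255;100m [38;2;100;255;100m[48;2;15;15;25m🬝[0m
[38;2;15;15;25m[48;2;35;35;50m🬰[38;2;15;15;25m[48;2;35;35;50m🬰[38;2;35;35;50m[48;2;15;15;25m🬛[38;2;15;15;25m[48;2;35;35;50m🬰[38;2;15;15;25m[48;2;35;35;50m🬐[38;2;15;15;25m[48;2;35;35;50m🬰[38;2;15;15;25m[48;2;35;35;50m🬰[38;2;35;35;50m[48;2;15;15;25m🬛[38;2;15;15;25m[48;2;35;35;50m🬰[38;2;15;15;25m[48;2;35;35;50m🬐[38;2;100;255;100m[48;2;23;23;35m🬀[38;2;15;15;25m[48;2;35;35;50m🬰[0m
[38;2;15;15;25m[48;2;15;15;25m [38;2;15;15;25m[48;2;15;15;25m [38;2;35;35;50m[48;2;15;15;25m▌[38;2;15;15;25m[48;2;15;15;25m [38;2;15;15;25m[48;2;35;35;50m▌[38;2;15;15;25m[48;2;15;15;25m [38;2;15;15;25m[48;2;15;15;25m [38;2;35;35;50m[48;2;15;15;25m▌[38;2;15;15;25m[48;2;15;15;25m [38;2;15;15;25m[48;2;35;35;50m▌[38;2;15;15;25m[48;2;15;15;25m [38;2;15;15;25m[48;2;15;15;25m [0m
</frame>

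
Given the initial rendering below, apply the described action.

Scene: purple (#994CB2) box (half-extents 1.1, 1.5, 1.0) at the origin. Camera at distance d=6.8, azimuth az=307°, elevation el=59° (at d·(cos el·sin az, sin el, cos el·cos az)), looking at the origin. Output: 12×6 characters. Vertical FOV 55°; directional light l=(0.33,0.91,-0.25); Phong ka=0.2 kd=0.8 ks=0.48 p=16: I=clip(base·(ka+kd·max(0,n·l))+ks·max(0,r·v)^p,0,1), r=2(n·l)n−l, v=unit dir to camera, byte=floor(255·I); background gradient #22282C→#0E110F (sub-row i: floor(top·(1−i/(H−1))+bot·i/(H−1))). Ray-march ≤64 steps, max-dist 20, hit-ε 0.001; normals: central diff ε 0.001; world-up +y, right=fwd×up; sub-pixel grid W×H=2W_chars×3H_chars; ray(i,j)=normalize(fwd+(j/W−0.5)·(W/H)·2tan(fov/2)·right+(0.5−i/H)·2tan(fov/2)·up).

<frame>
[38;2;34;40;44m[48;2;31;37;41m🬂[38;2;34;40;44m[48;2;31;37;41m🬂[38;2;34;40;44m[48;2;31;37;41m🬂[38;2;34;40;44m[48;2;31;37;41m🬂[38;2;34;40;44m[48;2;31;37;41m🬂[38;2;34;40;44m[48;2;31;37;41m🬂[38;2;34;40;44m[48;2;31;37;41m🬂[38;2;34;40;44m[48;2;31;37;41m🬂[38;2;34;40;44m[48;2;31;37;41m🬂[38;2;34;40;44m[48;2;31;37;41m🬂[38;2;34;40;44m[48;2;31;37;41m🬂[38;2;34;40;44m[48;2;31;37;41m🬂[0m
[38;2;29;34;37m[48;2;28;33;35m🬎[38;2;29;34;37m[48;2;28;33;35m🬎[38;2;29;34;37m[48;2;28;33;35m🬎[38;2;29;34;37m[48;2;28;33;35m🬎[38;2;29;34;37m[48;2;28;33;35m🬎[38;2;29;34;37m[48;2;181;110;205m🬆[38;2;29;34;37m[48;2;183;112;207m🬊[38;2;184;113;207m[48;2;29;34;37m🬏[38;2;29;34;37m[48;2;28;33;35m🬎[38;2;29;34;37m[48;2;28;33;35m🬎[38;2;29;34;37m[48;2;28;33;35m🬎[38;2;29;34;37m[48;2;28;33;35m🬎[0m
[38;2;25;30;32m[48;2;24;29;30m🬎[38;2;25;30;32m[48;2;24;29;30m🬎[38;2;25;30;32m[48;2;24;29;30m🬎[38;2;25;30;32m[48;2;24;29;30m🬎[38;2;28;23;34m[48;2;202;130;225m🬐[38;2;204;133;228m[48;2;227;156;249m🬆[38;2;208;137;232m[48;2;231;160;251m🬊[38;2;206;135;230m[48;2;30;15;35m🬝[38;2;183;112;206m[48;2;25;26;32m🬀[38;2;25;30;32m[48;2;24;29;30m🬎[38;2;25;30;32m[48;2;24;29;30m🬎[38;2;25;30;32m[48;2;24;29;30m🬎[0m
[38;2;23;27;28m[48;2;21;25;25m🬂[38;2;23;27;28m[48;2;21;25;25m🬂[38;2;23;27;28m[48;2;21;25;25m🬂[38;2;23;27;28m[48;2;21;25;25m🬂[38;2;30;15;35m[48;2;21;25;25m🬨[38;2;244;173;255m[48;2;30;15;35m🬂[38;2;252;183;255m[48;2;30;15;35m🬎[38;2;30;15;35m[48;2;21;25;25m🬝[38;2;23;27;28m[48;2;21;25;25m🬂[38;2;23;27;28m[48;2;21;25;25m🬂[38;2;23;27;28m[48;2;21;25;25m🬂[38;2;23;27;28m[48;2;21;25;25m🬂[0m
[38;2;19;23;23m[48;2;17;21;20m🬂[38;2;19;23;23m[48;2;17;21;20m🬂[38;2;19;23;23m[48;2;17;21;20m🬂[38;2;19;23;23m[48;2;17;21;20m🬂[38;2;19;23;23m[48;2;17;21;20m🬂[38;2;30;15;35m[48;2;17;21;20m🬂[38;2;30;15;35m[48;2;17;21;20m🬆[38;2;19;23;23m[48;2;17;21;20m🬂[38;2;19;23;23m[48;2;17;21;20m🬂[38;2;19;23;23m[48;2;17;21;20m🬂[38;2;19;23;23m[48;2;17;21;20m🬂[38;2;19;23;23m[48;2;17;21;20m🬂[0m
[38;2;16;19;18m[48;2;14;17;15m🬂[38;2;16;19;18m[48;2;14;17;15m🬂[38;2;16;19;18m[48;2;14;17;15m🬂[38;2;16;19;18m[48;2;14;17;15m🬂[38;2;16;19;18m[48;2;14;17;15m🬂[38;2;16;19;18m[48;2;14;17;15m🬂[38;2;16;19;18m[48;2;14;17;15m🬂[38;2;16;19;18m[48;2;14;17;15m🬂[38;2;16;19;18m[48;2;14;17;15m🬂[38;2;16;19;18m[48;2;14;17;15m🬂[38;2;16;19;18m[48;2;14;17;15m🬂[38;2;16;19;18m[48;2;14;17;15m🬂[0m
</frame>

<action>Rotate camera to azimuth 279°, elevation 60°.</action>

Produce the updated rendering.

<frame>
[38;2;34;40;44m[48;2;31;37;41m🬂[38;2;34;40;44m[48;2;31;37;41m🬂[38;2;34;40;44m[48;2;31;37;41m🬂[38;2;34;40;44m[48;2;31;37;41m🬂[38;2;34;40;44m[48;2;31;37;41m🬂[38;2;34;40;44m[48;2;31;37;41m🬂[38;2;34;40;44m[48;2;31;37;41m🬂[38;2;34;40;44m[48;2;31;37;41m🬂[38;2;34;40;44m[48;2;31;37;41m🬂[38;2;34;40;44m[48;2;31;37;41m🬂[38;2;34;40;44m[48;2;31;37;41m🬂[38;2;34;40;44m[48;2;31;37;41m🬂[0m
[38;2;29;34;37m[48;2;28;33;35m🬎[38;2;29;34;37m[48;2;28;33;35m🬎[38;2;29;34;37m[48;2;28;33;35m🬎[38;2;29;34;37m[48;2;28;33;35m🬎[38;2;29;34;37m[48;2;28;33;35m🬎[38;2;30;35;38m[48;2;172;101;195m🬂[38;2;29;34;37m[48;2;168;96;191m🬎[38;2;29;34;37m[48;2;156;85;180m🬎[38;2;29;34;37m[48;2;28;33;35m🬎[38;2;29;34;37m[48;2;28;33;35m🬎[38;2;29;34;37m[48;2;28;33;35m🬎[38;2;29;34;37m[48;2;28;33;35m🬎[0m
[38;2;25;30;32m[48;2;24;29;30m🬎[38;2;25;30;32m[48;2;24;29;30m🬎[38;2;25;30;32m[48;2;24;29;30m🬎[38;2;25;30;32m[48;2;24;29;30m🬎[38;2;25;30;32m[48;2;222;150;245m🬕[38;2;195;123;218m[48;2;217;146;241m🬊[38;2;180;108;203m[48;2;198;126;221m🬊[38;2;165;93;188m[48;2;177;106;200m🬨[38;2;25;30;32m[48;2;24;29;30m🬎[38;2;25;30;32m[48;2;24;29;30m🬎[38;2;25;30;32m[48;2;24;29;30m🬎[38;2;25;30;32m[48;2;24;29;30m🬎[0m
[38;2;23;27;28m[48;2;21;25;25m🬂[38;2;23;27;28m[48;2;21;25;25m🬂[38;2;23;27;28m[48;2;21;25;25m🬂[38;2;23;27;28m[48;2;21;25;25m🬂[38;2;245;174;255m[48;2;25;21;29m🬁[38;2;235;164;254m[48;2;30;15;35m🬂[38;2;210;138;233m[48;2;30;15;35m🬂[38;2;191;119;214m[48;2;24;23;28m🬄[38;2;23;27;28m[48;2;21;25;25m🬂[38;2;23;27;28m[48;2;21;25;25m🬂[38;2;23;27;28m[48;2;21;25;25m🬂[38;2;23;27;28m[48;2;21;25;25m🬂[0m
[38;2;19;23;23m[48;2;17;21;20m🬂[38;2;19;23;23m[48;2;17;21;20m🬂[38;2;19;23;23m[48;2;17;21;20m🬂[38;2;19;23;23m[48;2;17;21;20m🬂[38;2;19;23;23m[48;2;17;21;20m🬂[38;2;30;15;35m[48;2;17;21;20m🬂[38;2;30;15;35m[48;2;17;21;20m🬊[38;2;30;15;35m[48;2;17;21;21m🬀[38;2;19;23;23m[48;2;17;21;20m🬂[38;2;19;23;23m[48;2;17;21;20m🬂[38;2;19;23;23m[48;2;17;21;20m🬂[38;2;19;23;23m[48;2;17;21;20m🬂[0m
[38;2;16;19;18m[48;2;14;17;15m🬂[38;2;16;19;18m[48;2;14;17;15m🬂[38;2;16;19;18m[48;2;14;17;15m🬂[38;2;16;19;18m[48;2;14;17;15m🬂[38;2;16;19;18m[48;2;14;17;15m🬂[38;2;16;19;18m[48;2;14;17;15m🬂[38;2;16;19;18m[48;2;14;17;15m🬂[38;2;16;19;18m[48;2;14;17;15m🬂[38;2;16;19;18m[48;2;14;17;15m🬂[38;2;16;19;18m[48;2;14;17;15m🬂[38;2;16;19;18m[48;2;14;17;15m🬂[38;2;16;19;18m[48;2;14;17;15m🬂[0m
</frame>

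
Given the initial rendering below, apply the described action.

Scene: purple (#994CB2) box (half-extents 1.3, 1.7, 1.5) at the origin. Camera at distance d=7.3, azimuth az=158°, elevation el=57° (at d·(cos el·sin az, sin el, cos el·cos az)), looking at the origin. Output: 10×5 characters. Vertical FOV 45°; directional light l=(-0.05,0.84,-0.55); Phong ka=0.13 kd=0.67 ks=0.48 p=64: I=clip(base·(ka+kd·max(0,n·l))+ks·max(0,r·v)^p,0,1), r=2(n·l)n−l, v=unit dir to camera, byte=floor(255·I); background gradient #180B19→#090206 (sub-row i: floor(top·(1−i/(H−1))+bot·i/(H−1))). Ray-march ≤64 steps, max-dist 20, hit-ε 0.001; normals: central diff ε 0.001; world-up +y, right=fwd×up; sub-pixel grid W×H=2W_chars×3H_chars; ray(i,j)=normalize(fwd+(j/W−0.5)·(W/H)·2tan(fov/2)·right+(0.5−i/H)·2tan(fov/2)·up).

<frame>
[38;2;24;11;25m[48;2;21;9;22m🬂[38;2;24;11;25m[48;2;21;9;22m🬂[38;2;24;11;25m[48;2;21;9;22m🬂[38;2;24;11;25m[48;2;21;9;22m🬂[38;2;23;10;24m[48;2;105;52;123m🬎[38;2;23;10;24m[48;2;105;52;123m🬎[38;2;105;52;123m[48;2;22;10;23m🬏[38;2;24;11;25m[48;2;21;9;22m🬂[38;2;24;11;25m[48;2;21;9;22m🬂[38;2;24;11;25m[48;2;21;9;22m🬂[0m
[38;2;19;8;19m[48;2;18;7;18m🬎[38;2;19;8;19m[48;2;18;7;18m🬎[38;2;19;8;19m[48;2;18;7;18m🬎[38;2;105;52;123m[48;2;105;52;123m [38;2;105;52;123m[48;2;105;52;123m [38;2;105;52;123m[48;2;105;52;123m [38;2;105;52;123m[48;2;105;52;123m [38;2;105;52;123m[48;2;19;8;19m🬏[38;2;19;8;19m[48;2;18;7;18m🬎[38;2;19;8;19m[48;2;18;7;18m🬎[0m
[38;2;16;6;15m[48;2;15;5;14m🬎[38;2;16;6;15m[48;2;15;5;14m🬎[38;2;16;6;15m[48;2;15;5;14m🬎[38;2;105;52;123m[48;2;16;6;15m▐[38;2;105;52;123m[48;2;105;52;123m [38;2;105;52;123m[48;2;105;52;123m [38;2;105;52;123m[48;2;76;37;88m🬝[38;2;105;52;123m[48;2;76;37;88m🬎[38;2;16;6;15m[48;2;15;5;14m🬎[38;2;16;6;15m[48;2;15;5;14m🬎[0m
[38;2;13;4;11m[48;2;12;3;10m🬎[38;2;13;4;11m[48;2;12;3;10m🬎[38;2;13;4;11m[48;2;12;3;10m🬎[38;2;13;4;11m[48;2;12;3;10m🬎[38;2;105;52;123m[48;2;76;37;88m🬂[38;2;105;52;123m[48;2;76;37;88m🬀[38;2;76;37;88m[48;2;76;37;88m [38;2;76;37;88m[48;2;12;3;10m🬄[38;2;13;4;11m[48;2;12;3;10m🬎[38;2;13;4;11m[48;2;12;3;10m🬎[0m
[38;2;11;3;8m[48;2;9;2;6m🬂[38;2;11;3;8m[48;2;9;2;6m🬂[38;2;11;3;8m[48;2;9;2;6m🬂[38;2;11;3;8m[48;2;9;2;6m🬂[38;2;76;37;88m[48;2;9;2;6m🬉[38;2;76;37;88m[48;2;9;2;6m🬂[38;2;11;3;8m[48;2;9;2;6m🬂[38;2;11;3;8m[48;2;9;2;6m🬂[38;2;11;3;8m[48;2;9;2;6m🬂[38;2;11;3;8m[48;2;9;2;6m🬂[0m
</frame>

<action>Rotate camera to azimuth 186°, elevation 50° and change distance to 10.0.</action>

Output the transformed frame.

<frame>
[38;2;24;11;25m[48;2;21;9;22m🬂[38;2;24;11;25m[48;2;21;9;22m🬂[38;2;24;11;25m[48;2;21;9;22m🬂[38;2;24;11;25m[48;2;21;9;22m🬂[38;2;24;11;25m[48;2;21;9;22m🬂[38;2;24;11;25m[48;2;21;9;22m🬂[38;2;24;11;25m[48;2;21;9;22m🬂[38;2;24;11;25m[48;2;21;9;22m🬂[38;2;24;11;25m[48;2;21;9;22m🬂[38;2;24;11;25m[48;2;21;9;22m🬂[0m
[38;2;19;8;19m[48;2;18;7;18m🬎[38;2;19;8;19m[48;2;18;7;18m🬎[38;2;19;8;19m[48;2;18;7;18m🬎[38;2;19;8;19m[48;2;18;7;18m🬎[38;2;20;9;20m[48;2;105;52;123m🬂[38;2;20;9;20m[48;2;105;52;123m🬂[38;2;105;52;123m[48;2;19;8;19m🬓[38;2;19;8;19m[48;2;18;7;18m🬎[38;2;19;8;19m[48;2;18;7;18m🬎[38;2;19;8;19m[48;2;18;7;18m🬎[0m
[38;2;16;6;15m[48;2;15;5;14m🬎[38;2;16;6;15m[48;2;15;5;14m🬎[38;2;16;6;15m[48;2;15;5;14m🬎[38;2;90;44;105m[48;2;16;6;15m🬦[38;2;105;52;123m[48;2;76;37;88m🬎[38;2;105;52;123m[48;2;76;37;88m🬎[38;2;95;47;111m[48;2;16;6;15m▌[38;2;16;6;15m[48;2;15;5;14m🬎[38;2;16;6;15m[48;2;15;5;14m🬎[38;2;16;6;15m[48;2;15;5;14m🬎[0m
[38;2;13;4;11m[48;2;12;3;10m🬎[38;2;13;4;11m[48;2;12;3;10m🬎[38;2;13;4;11m[48;2;12;3;10m🬎[38;2;26;13;30m[48;2;12;3;10m🬁[38;2;76;37;88m[48;2;76;37;88m [38;2;76;37;88m[48;2;76;37;88m [38;2;76;37;88m[48;2;13;4;11m▌[38;2;13;4;11m[48;2;12;3;10m🬎[38;2;13;4;11m[48;2;12;3;10m🬎[38;2;13;4;11m[48;2;12;3;10m🬎[0m
[38;2;11;3;8m[48;2;9;2;6m🬂[38;2;11;3;8m[48;2;9;2;6m🬂[38;2;11;3;8m[48;2;9;2;6m🬂[38;2;11;3;8m[48;2;9;2;6m🬂[38;2;11;3;8m[48;2;9;2;6m🬂[38;2;11;3;8m[48;2;9;2;6m🬂[38;2;11;3;8m[48;2;9;2;6m🬂[38;2;11;3;8m[48;2;9;2;6m🬂[38;2;11;3;8m[48;2;9;2;6m🬂[38;2;11;3;8m[48;2;9;2;6m🬂[0m
</frame>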